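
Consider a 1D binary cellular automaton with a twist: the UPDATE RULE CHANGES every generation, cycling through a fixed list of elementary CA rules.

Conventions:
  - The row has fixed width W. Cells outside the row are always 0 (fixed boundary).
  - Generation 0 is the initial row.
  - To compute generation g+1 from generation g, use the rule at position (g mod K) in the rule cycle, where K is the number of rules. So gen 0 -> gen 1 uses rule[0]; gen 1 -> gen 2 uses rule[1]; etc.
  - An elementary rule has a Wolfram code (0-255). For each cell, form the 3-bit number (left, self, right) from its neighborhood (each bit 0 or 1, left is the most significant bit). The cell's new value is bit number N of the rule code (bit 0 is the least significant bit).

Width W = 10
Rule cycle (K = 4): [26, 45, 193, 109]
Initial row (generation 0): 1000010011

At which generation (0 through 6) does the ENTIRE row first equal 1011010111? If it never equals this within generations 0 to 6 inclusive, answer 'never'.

Gen 0: 1000010011
Gen 1 (rule 26): 0100101110
Gen 2 (rule 45): 0100111000
Gen 3 (rule 193): 0000011011
Gen 4 (rule 109): 1111011111
Gen 5 (rule 26): 1000010000
Gen 6 (rule 45): 1011010111

Answer: 6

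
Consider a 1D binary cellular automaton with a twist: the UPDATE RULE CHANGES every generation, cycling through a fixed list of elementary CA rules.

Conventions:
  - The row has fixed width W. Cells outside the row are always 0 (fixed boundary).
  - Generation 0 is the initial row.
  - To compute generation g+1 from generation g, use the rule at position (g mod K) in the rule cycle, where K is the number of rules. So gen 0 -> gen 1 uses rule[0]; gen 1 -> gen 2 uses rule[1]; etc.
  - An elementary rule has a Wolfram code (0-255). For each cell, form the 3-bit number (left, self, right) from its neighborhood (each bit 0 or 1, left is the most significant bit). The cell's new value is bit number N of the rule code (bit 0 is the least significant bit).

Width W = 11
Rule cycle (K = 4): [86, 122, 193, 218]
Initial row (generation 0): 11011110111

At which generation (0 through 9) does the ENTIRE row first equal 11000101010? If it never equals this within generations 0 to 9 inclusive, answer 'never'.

Gen 0: 11011110111
Gen 1 (rule 86): 01000010001
Gen 2 (rule 122): 10100101010
Gen 3 (rule 193): 00000000000
Gen 4 (rule 218): 00000000000
Gen 5 (rule 86): 00000000000
Gen 6 (rule 122): 00000000000
Gen 7 (rule 193): 11111111111
Gen 8 (rule 218): 11111111111
Gen 9 (rule 86): 00000000001

Answer: never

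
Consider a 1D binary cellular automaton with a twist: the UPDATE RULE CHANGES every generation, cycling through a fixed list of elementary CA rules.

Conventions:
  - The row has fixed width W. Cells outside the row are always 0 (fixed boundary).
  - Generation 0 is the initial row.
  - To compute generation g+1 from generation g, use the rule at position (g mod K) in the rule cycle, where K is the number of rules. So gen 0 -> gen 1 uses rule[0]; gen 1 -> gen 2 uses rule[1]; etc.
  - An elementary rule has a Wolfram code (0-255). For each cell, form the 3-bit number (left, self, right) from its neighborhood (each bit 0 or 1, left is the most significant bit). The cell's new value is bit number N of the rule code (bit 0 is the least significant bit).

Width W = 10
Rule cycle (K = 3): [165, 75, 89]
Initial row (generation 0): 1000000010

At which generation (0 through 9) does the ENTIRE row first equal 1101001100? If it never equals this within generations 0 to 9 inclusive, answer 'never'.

Answer: never

Derivation:
Gen 0: 1000000010
Gen 1 (rule 165): 1011111010
Gen 2 (rule 75): 0010001000
Gen 3 (rule 89): 1001100111
Gen 4 (rule 165): 1000000010
Gen 5 (rule 75): 0011111100
Gen 6 (rule 89): 1010000111
Gen 7 (rule 165): 1110110010
Gen 8 (rule 75): 1010110100
Gen 9 (rule 89): 0000110011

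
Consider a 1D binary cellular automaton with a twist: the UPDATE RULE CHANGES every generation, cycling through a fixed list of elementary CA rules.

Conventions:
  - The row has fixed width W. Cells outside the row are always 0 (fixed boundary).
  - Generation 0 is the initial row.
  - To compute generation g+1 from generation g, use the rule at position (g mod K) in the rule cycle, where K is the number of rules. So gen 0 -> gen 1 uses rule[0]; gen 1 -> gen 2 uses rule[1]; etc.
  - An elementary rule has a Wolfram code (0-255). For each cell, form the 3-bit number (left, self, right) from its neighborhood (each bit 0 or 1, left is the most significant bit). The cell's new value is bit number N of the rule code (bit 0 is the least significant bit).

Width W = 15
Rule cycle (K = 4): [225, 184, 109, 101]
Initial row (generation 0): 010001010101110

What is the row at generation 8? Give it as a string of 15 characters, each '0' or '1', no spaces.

Gen 0: 010001010101110
Gen 1 (rule 225): 000100101010110
Gen 2 (rule 184): 000010010101101
Gen 3 (rule 109): 111010011111111
Gen 4 (rule 101): 001110000000001
Gen 5 (rule 225): 100110111111100
Gen 6 (rule 184): 010101111111010
Gen 7 (rule 109): 011111000001110
Gen 8 (rule 101): 000001011100010

Answer: 000001011100010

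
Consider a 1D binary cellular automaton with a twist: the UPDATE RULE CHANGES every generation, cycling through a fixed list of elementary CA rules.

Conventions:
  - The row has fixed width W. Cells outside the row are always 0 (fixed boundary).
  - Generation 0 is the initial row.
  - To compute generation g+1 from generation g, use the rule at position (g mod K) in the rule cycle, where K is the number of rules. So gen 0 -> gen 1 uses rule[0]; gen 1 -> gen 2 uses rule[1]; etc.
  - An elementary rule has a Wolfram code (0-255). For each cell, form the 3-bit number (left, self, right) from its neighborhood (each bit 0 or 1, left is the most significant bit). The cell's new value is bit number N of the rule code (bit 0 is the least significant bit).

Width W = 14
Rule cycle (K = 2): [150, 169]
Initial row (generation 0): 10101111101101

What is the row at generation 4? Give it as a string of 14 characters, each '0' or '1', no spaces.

Answer: 11010001010100

Derivation:
Gen 0: 10101111101101
Gen 1 (rule 150): 10100111000001
Gen 2 (rule 169): 01000110011100
Gen 3 (rule 150): 11101001101010
Gen 4 (rule 169): 11010001010100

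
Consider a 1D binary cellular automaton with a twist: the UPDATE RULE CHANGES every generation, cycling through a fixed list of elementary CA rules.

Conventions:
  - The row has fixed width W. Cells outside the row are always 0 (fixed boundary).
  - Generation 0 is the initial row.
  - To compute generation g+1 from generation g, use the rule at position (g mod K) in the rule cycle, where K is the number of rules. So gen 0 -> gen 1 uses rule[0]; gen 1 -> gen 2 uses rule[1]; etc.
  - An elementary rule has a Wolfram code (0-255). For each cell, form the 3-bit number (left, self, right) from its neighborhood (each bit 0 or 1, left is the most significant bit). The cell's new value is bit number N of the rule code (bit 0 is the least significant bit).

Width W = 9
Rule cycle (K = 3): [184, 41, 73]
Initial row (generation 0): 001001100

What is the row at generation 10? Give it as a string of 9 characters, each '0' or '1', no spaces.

Answer: 010010110

Derivation:
Gen 0: 001001100
Gen 1 (rule 184): 000101010
Gen 2 (rule 41): 110010100
Gen 3 (rule 73): 110000001
Gen 4 (rule 184): 101000000
Gen 5 (rule 41): 010011111
Gen 6 (rule 73): 000010001
Gen 7 (rule 184): 000001000
Gen 8 (rule 41): 111100011
Gen 9 (rule 73): 100101011
Gen 10 (rule 184): 010010110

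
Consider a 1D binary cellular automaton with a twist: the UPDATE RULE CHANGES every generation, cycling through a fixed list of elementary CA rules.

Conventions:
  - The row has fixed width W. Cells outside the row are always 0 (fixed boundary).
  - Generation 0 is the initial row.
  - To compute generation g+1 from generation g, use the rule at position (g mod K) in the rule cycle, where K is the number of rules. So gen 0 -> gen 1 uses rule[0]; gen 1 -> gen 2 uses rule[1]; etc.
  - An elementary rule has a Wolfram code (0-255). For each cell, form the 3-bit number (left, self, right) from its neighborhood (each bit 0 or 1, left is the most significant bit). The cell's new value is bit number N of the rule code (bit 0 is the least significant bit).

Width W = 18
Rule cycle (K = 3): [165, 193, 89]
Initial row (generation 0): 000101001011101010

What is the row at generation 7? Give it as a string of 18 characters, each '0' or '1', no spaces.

Answer: 000010100111010001

Derivation:
Gen 0: 000101001011101010
Gen 1 (rule 165): 110111001101011110
Gen 2 (rule 193): 010011000100001110
Gen 3 (rule 89): 001011110011101011
Gen 4 (rule 165): 101101100001011100
Gen 5 (rule 193): 000100101100001101
Gen 6 (rule 89): 110010001111101100
Gen 7 (rule 165): 000010100111010001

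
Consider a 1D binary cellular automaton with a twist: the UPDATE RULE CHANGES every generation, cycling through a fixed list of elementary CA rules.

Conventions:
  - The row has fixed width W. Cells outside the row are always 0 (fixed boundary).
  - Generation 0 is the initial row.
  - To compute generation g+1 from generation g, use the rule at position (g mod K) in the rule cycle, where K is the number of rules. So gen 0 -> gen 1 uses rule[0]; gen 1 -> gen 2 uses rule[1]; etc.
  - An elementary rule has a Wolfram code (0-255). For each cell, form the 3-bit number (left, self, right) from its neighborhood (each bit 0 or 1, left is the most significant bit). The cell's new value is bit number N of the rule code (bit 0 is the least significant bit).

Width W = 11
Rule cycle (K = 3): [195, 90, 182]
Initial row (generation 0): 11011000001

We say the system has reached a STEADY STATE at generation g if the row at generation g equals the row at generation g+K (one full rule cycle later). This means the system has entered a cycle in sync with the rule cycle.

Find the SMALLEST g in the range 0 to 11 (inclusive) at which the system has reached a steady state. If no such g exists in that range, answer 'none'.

Answer: none

Derivation:
Gen 0: 11011000001
Gen 1 (rule 195): 01001011110
Gen 2 (rule 90): 10110010011
Gen 3 (rule 182): 11001111100
Gen 4 (rule 195): 01010111101
Gen 5 (rule 90): 10000100100
Gen 6 (rule 182): 11001111110
Gen 7 (rule 195): 01010111110
Gen 8 (rule 90): 10000100011
Gen 9 (rule 182): 11001110100
Gen 10 (rule 195): 01010110001
Gen 11 (rule 90): 10000111010
Gen 12 (rule 182): 11001010111
Gen 13 (rule 195): 01010000011
Gen 14 (rule 90): 10001000111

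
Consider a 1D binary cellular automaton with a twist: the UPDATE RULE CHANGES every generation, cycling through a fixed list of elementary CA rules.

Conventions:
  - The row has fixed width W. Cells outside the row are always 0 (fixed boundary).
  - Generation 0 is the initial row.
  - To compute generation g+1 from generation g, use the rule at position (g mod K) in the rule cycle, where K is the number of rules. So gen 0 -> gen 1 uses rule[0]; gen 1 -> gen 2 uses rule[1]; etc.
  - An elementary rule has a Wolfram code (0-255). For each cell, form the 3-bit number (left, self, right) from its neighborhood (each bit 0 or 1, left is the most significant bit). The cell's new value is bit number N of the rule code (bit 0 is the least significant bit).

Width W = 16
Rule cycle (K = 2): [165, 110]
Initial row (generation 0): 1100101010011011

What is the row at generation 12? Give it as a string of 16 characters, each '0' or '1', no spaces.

Answer: 1111001100110000

Derivation:
Gen 0: 1100101010011011
Gen 1 (rule 165): 0000111110000100
Gen 2 (rule 110): 0001100010001100
Gen 3 (rule 165): 1100001010100001
Gen 4 (rule 110): 1100011111100011
Gen 5 (rule 165): 0001001111001000
Gen 6 (rule 110): 0011011001011000
Gen 7 (rule 165): 1000100001100011
Gen 8 (rule 110): 1001100011100111
Gen 9 (rule 165): 1000001001000010
Gen 10 (rule 110): 1000011011000110
Gen 11 (rule 165): 1011000100010000
Gen 12 (rule 110): 1111001100110000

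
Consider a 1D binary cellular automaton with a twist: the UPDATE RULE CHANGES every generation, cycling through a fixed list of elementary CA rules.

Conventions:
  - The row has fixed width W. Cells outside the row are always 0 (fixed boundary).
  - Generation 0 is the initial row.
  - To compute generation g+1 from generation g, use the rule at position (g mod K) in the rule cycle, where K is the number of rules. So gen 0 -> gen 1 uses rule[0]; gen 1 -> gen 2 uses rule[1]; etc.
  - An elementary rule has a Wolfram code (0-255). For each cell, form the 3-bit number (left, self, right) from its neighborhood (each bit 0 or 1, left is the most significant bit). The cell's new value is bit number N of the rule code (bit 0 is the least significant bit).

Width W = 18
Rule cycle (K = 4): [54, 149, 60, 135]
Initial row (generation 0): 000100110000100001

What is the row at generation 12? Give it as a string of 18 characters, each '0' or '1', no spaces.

Answer: 000101111111110001

Derivation:
Gen 0: 000100110000100001
Gen 1 (rule 54): 001111001001110011
Gen 2 (rule 149): 100110101100101000
Gen 3 (rule 60): 110101111010111100
Gen 4 (rule 135): 000100110010011001
Gen 5 (rule 54): 001111001111100111
Gen 6 (rule 149): 100110100111010010
Gen 7 (rule 60): 110101110100111011
Gen 8 (rule 135): 000100100101010000
Gen 9 (rule 54): 001111111111111000
Gen 10 (rule 149): 100111111111110111
Gen 11 (rule 60): 110100000000001100
Gen 12 (rule 135): 000101111111110001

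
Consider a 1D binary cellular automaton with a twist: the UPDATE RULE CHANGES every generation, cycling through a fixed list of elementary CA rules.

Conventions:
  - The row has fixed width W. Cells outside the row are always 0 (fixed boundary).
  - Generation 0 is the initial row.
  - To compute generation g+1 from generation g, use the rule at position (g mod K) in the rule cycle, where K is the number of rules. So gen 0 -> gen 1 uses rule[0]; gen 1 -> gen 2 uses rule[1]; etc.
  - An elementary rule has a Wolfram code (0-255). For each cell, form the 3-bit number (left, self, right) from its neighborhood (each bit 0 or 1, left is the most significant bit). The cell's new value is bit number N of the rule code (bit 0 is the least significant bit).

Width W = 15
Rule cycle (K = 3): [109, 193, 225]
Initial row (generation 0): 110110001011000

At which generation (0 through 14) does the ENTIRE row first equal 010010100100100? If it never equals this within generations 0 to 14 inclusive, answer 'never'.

Answer: never

Derivation:
Gen 0: 110110001011000
Gen 1 (rule 109): 111110101111011
Gen 2 (rule 193): 011110000111001
Gen 3 (rule 225): 001110110011000
Gen 4 (rule 109): 101011110011011
Gen 5 (rule 193): 000001110001001
Gen 6 (rule 225): 111100110100000
Gen 7 (rule 109): 100100111101111
Gen 8 (rule 193): 000000011100111
Gen 9 (rule 225): 111111001100011
Gen 10 (rule 109): 100001001101011
Gen 11 (rule 193): 001100000100001
Gen 12 (rule 225): 100101110001100
Gen 13 (rule 109): 100111010101101
Gen 14 (rule 193): 000011000000100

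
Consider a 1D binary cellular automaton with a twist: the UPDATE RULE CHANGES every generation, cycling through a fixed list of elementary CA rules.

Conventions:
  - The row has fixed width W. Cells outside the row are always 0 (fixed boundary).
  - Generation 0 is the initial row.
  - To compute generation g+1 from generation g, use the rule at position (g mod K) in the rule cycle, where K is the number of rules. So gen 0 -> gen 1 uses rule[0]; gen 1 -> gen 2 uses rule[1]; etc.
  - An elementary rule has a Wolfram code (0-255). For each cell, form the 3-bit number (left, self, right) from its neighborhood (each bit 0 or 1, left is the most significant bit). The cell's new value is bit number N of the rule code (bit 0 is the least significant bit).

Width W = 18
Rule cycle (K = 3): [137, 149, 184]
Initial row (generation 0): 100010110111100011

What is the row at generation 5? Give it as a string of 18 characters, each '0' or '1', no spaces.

Answer: 000101111111110111

Derivation:
Gen 0: 100010110111100011
Gen 1 (rule 137): 001000100111001010
Gen 2 (rule 149): 101110110010101011
Gen 3 (rule 184): 011101101001010110
Gen 4 (rule 137): 011001000000000100
Gen 5 (rule 149): 000101111111110111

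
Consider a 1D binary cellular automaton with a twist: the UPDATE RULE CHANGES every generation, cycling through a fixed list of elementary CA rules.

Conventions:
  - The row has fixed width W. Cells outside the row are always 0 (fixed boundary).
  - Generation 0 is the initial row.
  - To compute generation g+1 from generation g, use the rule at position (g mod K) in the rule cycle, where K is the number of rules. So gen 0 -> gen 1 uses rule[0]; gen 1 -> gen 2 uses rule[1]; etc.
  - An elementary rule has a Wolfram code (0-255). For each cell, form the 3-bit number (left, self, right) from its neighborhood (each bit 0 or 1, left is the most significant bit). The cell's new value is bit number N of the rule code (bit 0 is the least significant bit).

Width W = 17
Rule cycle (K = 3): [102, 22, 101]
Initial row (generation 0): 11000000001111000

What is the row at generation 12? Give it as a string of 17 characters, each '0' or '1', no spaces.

Gen 0: 11000000001111000
Gen 1 (rule 102): 01000000010001000
Gen 2 (rule 22): 11100000111011100
Gen 3 (rule 101): 00101110001100101
Gen 4 (rule 102): 01110010010101111
Gen 5 (rule 22): 10001111110100000
Gen 6 (rule 101): 10100000011101111
Gen 7 (rule 102): 11100000100110001
Gen 8 (rule 22): 00010001111001011
Gen 9 (rule 101): 11010100001001101
Gen 10 (rule 102): 01111100011010111
Gen 11 (rule 22): 10000010100010000
Gen 12 (rule 101): 10111011101010111

Answer: 10111011101010111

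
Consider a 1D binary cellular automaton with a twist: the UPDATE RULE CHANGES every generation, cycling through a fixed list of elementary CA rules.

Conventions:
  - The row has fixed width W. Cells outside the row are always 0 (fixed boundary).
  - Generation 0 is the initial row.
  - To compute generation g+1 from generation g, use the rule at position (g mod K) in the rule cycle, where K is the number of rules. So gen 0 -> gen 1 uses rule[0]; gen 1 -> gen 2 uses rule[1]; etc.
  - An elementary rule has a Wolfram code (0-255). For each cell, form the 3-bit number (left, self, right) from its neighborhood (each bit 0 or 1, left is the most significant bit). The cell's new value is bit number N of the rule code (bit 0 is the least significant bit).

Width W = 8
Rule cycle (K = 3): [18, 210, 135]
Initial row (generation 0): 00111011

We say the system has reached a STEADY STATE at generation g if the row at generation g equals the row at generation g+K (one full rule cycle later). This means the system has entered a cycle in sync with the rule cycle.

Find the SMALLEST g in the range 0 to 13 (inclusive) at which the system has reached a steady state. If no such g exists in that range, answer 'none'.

Answer: 4

Derivation:
Gen 0: 00111011
Gen 1 (rule 18): 01000000
Gen 2 (rule 210): 10100000
Gen 3 (rule 135): 10101111
Gen 4 (rule 18): 00000000
Gen 5 (rule 210): 00000000
Gen 6 (rule 135): 11111111
Gen 7 (rule 18): 00000000
Gen 8 (rule 210): 00000000
Gen 9 (rule 135): 11111111
Gen 10 (rule 18): 00000000
Gen 11 (rule 210): 00000000
Gen 12 (rule 135): 11111111
Gen 13 (rule 18): 00000000
Gen 14 (rule 210): 00000000
Gen 15 (rule 135): 11111111
Gen 16 (rule 18): 00000000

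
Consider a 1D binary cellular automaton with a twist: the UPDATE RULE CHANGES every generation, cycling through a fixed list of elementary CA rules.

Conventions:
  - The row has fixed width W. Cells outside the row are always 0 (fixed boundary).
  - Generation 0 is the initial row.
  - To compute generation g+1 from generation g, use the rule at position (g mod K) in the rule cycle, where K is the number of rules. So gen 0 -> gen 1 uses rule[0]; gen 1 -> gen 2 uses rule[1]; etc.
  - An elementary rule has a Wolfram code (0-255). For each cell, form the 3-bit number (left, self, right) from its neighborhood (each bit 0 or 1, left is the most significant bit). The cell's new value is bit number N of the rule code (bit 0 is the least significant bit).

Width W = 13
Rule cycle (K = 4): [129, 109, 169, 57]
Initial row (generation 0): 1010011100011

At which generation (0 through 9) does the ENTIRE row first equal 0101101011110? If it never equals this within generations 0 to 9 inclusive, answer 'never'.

Gen 0: 1010011100011
Gen 1 (rule 129): 0000001001000
Gen 2 (rule 109): 1111101001011
Gen 3 (rule 169): 1111010000110
Gen 4 (rule 57): 1000101110101
Gen 5 (rule 129): 0010000100000
Gen 6 (rule 109): 1010110101111
Gen 7 (rule 169): 0101101011110
Gen 8 (rule 57): 0011010110001
Gen 9 (rule 129): 1000000000100

Answer: 7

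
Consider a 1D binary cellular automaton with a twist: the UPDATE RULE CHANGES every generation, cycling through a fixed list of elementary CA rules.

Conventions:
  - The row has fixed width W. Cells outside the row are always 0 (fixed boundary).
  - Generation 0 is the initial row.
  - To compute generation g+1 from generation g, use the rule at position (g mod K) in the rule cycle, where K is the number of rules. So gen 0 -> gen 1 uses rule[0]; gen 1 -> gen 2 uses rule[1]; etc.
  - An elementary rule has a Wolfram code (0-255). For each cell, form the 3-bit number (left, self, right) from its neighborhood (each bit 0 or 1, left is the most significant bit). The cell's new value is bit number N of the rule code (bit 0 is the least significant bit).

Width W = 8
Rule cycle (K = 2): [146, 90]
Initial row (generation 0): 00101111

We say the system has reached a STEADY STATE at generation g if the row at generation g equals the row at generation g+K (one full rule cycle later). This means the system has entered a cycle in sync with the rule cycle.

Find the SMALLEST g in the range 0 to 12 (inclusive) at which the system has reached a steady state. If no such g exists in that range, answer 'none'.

Gen 0: 00101111
Gen 1 (rule 146): 01000110
Gen 2 (rule 90): 10101111
Gen 3 (rule 146): 00000110
Gen 4 (rule 90): 00001111
Gen 5 (rule 146): 00010110
Gen 6 (rule 90): 00100111
Gen 7 (rule 146): 01011010
Gen 8 (rule 90): 10011001
Gen 9 (rule 146): 01100110
Gen 10 (rule 90): 11111111
Gen 11 (rule 146): 01111110
Gen 12 (rule 90): 11000011
Gen 13 (rule 146): 00100100
Gen 14 (rule 90): 01011010

Answer: none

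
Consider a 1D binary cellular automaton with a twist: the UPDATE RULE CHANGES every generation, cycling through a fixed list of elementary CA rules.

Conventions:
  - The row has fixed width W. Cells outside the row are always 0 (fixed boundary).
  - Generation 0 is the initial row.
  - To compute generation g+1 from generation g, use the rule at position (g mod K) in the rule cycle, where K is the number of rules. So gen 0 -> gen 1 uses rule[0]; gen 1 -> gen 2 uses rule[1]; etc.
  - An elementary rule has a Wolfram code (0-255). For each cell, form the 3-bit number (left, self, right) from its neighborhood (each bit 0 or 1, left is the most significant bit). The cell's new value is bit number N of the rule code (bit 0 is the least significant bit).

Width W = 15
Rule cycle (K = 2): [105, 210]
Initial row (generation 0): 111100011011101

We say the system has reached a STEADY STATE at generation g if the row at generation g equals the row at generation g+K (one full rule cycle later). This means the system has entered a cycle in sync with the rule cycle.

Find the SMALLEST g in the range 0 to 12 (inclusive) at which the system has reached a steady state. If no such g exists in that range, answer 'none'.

Gen 0: 111100011011101
Gen 1 (rule 105): 100101011110110
Gen 2 (rule 210): 011000001110011
Gen 3 (rule 105): 011011101010011
Gen 4 (rule 210): 101001100001101
Gen 5 (rule 105): 010001101101110
Gen 6 (rule 210): 101010100100111
Gen 7 (rule 105): 010101000000101
Gen 8 (rule 210): 100000100001000
Gen 9 (rule 105): 001110001100011
Gen 10 (rule 210): 010111010110101
Gen 11 (rule 105): 001101101111010
Gen 12 (rule 210): 010100100111001
Gen 13 (rule 105): 001000000101000
Gen 14 (rule 210): 010100001000100

Answer: none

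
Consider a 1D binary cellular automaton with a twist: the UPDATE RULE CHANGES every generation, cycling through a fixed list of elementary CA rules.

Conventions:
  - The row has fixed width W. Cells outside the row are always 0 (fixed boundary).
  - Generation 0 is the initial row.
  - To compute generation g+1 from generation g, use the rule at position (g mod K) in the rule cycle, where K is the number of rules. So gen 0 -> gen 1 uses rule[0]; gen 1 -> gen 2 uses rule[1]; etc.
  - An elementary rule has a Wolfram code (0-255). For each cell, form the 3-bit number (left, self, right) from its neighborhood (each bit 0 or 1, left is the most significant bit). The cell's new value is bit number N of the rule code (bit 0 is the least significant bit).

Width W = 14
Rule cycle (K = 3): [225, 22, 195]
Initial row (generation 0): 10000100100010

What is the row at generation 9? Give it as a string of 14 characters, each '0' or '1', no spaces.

Gen 0: 10000100100010
Gen 1 (rule 225): 00110000001000
Gen 2 (rule 22): 01001000011100
Gen 3 (rule 195): 10010011101101
Gen 4 (rule 225): 00000001110110
Gen 5 (rule 22): 00000010000001
Gen 6 (rule 195): 11111100111110
Gen 7 (rule 225): 01111100011110
Gen 8 (rule 22): 10000010100001
Gen 9 (rule 195): 00111100001110

Answer: 00111100001110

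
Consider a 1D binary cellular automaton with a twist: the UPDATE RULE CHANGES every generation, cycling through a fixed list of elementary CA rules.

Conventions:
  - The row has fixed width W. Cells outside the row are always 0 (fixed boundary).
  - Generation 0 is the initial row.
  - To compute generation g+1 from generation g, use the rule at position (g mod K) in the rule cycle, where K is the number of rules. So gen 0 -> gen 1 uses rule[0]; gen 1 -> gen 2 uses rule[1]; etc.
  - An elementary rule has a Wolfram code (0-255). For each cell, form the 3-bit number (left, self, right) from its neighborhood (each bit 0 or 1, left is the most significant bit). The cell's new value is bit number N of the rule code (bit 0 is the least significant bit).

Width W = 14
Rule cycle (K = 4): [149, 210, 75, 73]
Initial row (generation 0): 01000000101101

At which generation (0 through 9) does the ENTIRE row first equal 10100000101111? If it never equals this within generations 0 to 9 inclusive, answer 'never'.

Gen 0: 01000000101101
Gen 1 (rule 149): 01111110100001
Gen 2 (rule 210): 10111110010010
Gen 3 (rule 75): 00100010100100
Gen 4 (rule 73): 10001000000001
Gen 5 (rule 149): 11101111111101
Gen 6 (rule 210): 01100111111100
Gen 7 (rule 75): 11101100000101
Gen 8 (rule 73): 10101101110000
Gen 9 (rule 149): 10100000101111

Answer: 9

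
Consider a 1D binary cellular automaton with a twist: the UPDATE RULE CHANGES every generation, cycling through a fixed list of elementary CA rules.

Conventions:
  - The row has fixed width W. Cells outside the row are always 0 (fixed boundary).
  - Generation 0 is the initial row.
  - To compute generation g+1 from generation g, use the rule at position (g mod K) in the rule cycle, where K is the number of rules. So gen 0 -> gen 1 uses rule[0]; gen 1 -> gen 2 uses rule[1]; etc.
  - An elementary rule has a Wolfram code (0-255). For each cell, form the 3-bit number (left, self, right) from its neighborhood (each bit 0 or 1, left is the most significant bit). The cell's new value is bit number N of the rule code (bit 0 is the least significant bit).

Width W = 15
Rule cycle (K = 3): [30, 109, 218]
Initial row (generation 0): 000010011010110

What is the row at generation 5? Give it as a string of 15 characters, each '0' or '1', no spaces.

Answer: 111011111011111

Derivation:
Gen 0: 000010011010110
Gen 1 (rule 30): 000111110010101
Gen 2 (rule 109): 110100010011111
Gen 3 (rule 218): 110010101111111
Gen 4 (rule 30): 101110101000000
Gen 5 (rule 109): 111011111011111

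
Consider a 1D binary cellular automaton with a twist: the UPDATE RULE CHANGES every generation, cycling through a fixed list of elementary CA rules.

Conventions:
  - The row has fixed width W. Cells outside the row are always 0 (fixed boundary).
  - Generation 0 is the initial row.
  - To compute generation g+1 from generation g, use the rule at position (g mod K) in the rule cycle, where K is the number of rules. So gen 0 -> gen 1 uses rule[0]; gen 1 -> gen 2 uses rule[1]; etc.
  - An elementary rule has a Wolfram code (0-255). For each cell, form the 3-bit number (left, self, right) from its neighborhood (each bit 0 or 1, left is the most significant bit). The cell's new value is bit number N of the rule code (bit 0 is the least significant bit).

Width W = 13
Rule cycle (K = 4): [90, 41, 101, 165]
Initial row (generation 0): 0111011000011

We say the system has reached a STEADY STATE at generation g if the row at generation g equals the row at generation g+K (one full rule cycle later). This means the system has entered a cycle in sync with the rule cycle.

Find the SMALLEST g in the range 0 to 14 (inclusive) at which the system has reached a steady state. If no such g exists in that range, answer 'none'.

Gen 0: 0111011000011
Gen 1 (rule 90): 1101011100111
Gen 2 (rule 41): 1010110000100
Gen 3 (rule 101): 1111010110101
Gen 4 (rule 165): 0110111001111
Gen 5 (rule 90): 1110101111001
Gen 6 (rule 41): 1001011000000
Gen 7 (rule 101): 1001101011111
Gen 8 (rule 165): 1000011101110
Gen 9 (rule 90): 0100110101011
Gen 10 (rule 41): 0000101010110
Gen 11 (rule 101): 1110111111010
Gen 12 (rule 165): 0101011110110
Gen 13 (rule 90): 1000010010111
Gen 14 (rule 41): 0011000001100
Gen 15 (rule 101): 1001011100101
Gen 16 (rule 165): 1001101000111
Gen 17 (rule 90): 0111100101101
Gen 18 (rule 41): 0100000011010

Answer: none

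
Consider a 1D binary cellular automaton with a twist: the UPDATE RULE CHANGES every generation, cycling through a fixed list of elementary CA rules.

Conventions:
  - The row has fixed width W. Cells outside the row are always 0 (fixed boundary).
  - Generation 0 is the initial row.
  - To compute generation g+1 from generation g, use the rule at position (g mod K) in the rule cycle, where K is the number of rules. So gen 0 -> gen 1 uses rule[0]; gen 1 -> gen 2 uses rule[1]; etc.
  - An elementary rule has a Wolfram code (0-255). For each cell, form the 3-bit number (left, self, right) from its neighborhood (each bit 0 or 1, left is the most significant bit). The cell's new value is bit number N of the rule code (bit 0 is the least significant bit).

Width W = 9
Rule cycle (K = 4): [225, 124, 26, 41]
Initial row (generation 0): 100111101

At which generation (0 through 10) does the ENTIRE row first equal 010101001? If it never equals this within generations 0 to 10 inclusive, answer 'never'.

Gen 0: 100111101
Gen 1 (rule 225): 000011110
Gen 2 (rule 124): 000010011
Gen 3 (rule 26): 000101110
Gen 4 (rule 41): 110011000
Gen 5 (rule 225): 010001011
Gen 6 (rule 124): 011001111
Gen 7 (rule 26): 110111000
Gen 8 (rule 41): 101100011
Gen 9 (rule 225): 010101001
Gen 10 (rule 124): 011111101

Answer: 9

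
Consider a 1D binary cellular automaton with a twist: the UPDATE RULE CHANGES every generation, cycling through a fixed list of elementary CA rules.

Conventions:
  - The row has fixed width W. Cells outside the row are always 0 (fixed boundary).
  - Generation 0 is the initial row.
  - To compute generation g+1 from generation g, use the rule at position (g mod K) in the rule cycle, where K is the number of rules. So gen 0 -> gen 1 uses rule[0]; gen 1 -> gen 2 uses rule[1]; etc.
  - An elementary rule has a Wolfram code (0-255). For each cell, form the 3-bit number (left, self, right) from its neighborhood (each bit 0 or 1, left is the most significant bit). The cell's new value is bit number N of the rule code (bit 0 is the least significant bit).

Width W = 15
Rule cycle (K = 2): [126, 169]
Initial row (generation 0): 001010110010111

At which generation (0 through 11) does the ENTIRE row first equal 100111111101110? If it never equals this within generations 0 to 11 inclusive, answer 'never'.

Gen 0: 001010110010111
Gen 1 (rule 126): 011111111111101
Gen 2 (rule 169): 011111111111010
Gen 3 (rule 126): 110000000001111
Gen 4 (rule 169): 100111111101110
Gen 5 (rule 126): 111100000111011
Gen 6 (rule 169): 111001110110110
Gen 7 (rule 126): 101111011111111
Gen 8 (rule 169): 011110111111110
Gen 9 (rule 126): 110011100000011
Gen 10 (rule 169): 100011001111010
Gen 11 (rule 126): 110111111001111

Answer: 4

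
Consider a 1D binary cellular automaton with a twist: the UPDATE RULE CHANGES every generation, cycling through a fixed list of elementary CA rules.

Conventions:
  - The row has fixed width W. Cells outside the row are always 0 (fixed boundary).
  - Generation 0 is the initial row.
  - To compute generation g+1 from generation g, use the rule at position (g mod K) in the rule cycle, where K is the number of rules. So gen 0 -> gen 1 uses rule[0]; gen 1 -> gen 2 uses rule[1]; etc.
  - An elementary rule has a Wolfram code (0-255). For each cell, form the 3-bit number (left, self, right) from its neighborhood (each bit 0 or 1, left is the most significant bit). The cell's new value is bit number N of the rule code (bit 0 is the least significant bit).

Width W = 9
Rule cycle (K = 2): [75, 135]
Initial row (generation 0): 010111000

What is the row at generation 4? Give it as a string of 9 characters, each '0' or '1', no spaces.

Gen 0: 010111000
Gen 1 (rule 75): 100101011
Gen 2 (rule 135): 101101000
Gen 3 (rule 75): 001100011
Gen 4 (rule 135): 110001100

Answer: 110001100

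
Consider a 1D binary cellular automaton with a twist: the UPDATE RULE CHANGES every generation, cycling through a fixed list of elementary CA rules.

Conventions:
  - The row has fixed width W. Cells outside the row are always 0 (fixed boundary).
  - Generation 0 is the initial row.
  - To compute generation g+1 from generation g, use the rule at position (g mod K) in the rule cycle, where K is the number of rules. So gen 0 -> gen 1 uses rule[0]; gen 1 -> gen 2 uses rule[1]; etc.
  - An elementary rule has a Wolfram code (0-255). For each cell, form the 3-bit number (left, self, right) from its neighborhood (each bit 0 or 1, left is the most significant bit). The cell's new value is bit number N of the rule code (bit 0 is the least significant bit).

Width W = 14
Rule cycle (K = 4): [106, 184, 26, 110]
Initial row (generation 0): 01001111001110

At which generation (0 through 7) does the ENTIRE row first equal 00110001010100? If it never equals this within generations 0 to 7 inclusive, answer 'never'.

Gen 0: 01001111001110
Gen 1 (rule 106): 10011001011010
Gen 2 (rule 184): 01010100110101
Gen 3 (rule 26): 10000011100000
Gen 4 (rule 110): 10000110100000
Gen 5 (rule 106): 00001111000000
Gen 6 (rule 184): 00001110100000
Gen 7 (rule 26): 00011000010000

Answer: never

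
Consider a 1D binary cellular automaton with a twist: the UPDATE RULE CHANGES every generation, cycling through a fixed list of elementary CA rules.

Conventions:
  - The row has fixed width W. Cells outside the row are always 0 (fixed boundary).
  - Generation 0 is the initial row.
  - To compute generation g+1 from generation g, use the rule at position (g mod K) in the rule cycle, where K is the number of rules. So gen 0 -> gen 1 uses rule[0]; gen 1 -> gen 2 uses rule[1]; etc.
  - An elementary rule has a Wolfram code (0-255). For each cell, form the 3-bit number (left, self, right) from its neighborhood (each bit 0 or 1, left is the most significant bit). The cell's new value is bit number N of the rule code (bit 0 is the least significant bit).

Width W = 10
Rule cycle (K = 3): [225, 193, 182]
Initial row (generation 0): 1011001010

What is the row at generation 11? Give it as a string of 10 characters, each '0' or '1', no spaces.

Answer: 1000000000

Derivation:
Gen 0: 1011001010
Gen 1 (rule 225): 0101000100
Gen 2 (rule 193): 0000010001
Gen 3 (rule 182): 0000111011
Gen 4 (rule 225): 1110011101
Gen 5 (rule 193): 0110001100
Gen 6 (rule 182): 1001010010
Gen 7 (rule 225): 0000100000
Gen 8 (rule 193): 1110001111
Gen 9 (rule 182): 0101010110
Gen 10 (rule 225): 0010101010
Gen 11 (rule 193): 1000000000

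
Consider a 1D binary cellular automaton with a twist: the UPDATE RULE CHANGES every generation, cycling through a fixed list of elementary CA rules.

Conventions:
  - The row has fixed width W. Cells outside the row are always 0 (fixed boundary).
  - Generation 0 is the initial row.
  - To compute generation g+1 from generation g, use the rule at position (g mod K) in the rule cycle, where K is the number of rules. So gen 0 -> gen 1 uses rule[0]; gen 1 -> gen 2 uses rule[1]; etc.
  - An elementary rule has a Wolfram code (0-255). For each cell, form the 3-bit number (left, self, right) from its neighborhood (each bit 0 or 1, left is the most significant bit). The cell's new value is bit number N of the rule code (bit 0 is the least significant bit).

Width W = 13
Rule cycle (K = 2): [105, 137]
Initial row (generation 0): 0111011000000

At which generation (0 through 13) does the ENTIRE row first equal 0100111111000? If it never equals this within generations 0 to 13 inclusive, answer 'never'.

Answer: 8

Derivation:
Gen 0: 0111011000000
Gen 1 (rule 105): 0101111011111
Gen 2 (rule 137): 0001110011110
Gen 3 (rule 105): 1101010010010
Gen 4 (rule 137): 1000000000000
Gen 5 (rule 105): 0011111111111
Gen 6 (rule 137): 1011111111110
Gen 7 (rule 105): 0110000000010
Gen 8 (rule 137): 0100111111000
Gen 9 (rule 105): 0000100001011
Gen 10 (rule 137): 1110001100010
Gen 11 (rule 105): 1010101101000
Gen 12 (rule 137): 0000001000011
Gen 13 (rule 105): 1111100011011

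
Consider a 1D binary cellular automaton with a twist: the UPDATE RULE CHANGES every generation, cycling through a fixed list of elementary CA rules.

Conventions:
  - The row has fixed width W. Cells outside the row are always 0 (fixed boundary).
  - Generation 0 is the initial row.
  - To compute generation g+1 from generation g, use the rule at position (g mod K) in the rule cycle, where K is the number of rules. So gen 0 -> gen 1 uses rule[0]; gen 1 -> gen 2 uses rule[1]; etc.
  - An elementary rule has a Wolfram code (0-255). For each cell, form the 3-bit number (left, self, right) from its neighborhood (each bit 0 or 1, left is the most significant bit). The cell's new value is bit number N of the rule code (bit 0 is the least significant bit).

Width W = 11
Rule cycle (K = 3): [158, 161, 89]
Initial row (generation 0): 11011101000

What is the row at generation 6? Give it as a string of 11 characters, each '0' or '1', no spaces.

Gen 0: 11011101000
Gen 1 (rule 158): 10011001100
Gen 2 (rule 161): 00000000001
Gen 3 (rule 89): 11111111100
Gen 4 (rule 158): 11111111010
Gen 5 (rule 161): 01111110100
Gen 6 (rule 89): 01000010011

Answer: 01000010011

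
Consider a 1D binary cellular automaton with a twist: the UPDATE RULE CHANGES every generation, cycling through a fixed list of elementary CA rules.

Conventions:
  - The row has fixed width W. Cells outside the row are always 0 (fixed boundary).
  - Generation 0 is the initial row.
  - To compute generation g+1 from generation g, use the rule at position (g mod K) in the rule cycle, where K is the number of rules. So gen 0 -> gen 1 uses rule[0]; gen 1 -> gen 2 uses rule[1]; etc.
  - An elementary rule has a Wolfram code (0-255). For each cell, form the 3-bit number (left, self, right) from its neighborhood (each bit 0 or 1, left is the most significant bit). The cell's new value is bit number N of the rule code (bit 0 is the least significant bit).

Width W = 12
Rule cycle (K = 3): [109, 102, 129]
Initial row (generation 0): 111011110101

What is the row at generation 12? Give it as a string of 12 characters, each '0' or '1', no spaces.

Answer: 100110001110

Derivation:
Gen 0: 111011110101
Gen 1 (rule 109): 101110011111
Gen 2 (rule 102): 110010100001
Gen 3 (rule 129): 000000001100
Gen 4 (rule 109): 111111101101
Gen 5 (rule 102): 000000110111
Gen 6 (rule 129): 111110000010
Gen 7 (rule 109): 100010111010
Gen 8 (rule 102): 100111001110
Gen 9 (rule 129): 000010000100
Gen 10 (rule 109): 111010110101
Gen 11 (rule 102): 001111011111
Gen 12 (rule 129): 100110001110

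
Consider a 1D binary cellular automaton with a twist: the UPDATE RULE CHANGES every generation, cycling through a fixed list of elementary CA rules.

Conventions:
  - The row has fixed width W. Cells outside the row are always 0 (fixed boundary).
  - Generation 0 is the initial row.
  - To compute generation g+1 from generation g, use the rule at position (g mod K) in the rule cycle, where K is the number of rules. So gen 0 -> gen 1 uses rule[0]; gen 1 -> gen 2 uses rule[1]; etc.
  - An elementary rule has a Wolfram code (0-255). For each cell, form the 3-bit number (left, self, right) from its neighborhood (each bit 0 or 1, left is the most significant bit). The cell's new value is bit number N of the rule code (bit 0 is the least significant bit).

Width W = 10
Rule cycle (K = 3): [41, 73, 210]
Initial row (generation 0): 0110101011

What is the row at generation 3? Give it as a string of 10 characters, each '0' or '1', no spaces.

Gen 0: 0110101011
Gen 1 (rule 41): 0101010110
Gen 2 (rule 73): 0000000110
Gen 3 (rule 210): 0000001011

Answer: 0000001011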